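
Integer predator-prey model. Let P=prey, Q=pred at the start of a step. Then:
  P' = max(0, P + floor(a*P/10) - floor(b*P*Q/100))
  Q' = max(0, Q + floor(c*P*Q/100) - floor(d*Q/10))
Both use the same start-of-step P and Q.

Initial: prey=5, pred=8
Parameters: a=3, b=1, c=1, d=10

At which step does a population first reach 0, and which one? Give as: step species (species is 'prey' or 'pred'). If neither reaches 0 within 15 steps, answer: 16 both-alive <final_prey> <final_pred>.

Answer: 1 pred

Derivation:
Step 1: prey: 5+1-0=6; pred: 8+0-8=0
First extinction: pred at step 1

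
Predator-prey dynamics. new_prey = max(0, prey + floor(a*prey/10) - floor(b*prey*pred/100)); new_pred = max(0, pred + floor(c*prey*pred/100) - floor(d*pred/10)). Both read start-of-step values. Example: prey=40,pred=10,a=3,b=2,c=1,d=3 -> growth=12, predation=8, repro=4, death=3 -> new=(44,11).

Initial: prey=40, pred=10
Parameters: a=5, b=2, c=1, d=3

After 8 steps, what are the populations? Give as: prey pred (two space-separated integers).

Answer: 0 67

Derivation:
Step 1: prey: 40+20-8=52; pred: 10+4-3=11
Step 2: prey: 52+26-11=67; pred: 11+5-3=13
Step 3: prey: 67+33-17=83; pred: 13+8-3=18
Step 4: prey: 83+41-29=95; pred: 18+14-5=27
Step 5: prey: 95+47-51=91; pred: 27+25-8=44
Step 6: prey: 91+45-80=56; pred: 44+40-13=71
Step 7: prey: 56+28-79=5; pred: 71+39-21=89
Step 8: prey: 5+2-8=0; pred: 89+4-26=67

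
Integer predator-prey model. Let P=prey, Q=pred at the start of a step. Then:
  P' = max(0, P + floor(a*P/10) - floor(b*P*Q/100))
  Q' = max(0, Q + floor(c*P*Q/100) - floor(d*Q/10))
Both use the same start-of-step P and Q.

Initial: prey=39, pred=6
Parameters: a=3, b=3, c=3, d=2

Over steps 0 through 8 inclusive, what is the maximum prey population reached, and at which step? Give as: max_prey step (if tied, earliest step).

Answer: 43 1

Derivation:
Step 1: prey: 39+11-7=43; pred: 6+7-1=12
Step 2: prey: 43+12-15=40; pred: 12+15-2=25
Step 3: prey: 40+12-30=22; pred: 25+30-5=50
Step 4: prey: 22+6-33=0; pred: 50+33-10=73
Step 5: prey: 0+0-0=0; pred: 73+0-14=59
Step 6: prey: 0+0-0=0; pred: 59+0-11=48
Step 7: prey: 0+0-0=0; pred: 48+0-9=39
Step 8: prey: 0+0-0=0; pred: 39+0-7=32
Max prey = 43 at step 1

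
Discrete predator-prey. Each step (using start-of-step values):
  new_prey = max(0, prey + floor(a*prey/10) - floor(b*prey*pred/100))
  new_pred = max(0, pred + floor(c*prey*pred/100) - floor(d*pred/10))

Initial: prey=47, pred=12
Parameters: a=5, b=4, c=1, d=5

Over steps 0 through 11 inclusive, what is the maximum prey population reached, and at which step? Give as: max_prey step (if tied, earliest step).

Step 1: prey: 47+23-22=48; pred: 12+5-6=11
Step 2: prey: 48+24-21=51; pred: 11+5-5=11
Step 3: prey: 51+25-22=54; pred: 11+5-5=11
Step 4: prey: 54+27-23=58; pred: 11+5-5=11
Step 5: prey: 58+29-25=62; pred: 11+6-5=12
Step 6: prey: 62+31-29=64; pred: 12+7-6=13
Step 7: prey: 64+32-33=63; pred: 13+8-6=15
Step 8: prey: 63+31-37=57; pred: 15+9-7=17
Step 9: prey: 57+28-38=47; pred: 17+9-8=18
Step 10: prey: 47+23-33=37; pred: 18+8-9=17
Step 11: prey: 37+18-25=30; pred: 17+6-8=15
Max prey = 64 at step 6

Answer: 64 6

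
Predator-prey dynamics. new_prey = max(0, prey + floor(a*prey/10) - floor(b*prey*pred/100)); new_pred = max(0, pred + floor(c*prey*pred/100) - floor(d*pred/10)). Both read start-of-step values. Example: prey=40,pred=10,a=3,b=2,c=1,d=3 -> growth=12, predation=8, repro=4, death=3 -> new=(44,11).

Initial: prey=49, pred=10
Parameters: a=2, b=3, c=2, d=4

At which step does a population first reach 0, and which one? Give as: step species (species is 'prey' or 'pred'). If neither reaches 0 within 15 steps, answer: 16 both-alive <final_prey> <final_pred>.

Answer: 16 both-alive 2 2

Derivation:
Step 1: prey: 49+9-14=44; pred: 10+9-4=15
Step 2: prey: 44+8-19=33; pred: 15+13-6=22
Step 3: prey: 33+6-21=18; pred: 22+14-8=28
Step 4: prey: 18+3-15=6; pred: 28+10-11=27
Step 5: prey: 6+1-4=3; pred: 27+3-10=20
Step 6: prey: 3+0-1=2; pred: 20+1-8=13
Step 7: prey: 2+0-0=2; pred: 13+0-5=8
Step 8: prey: 2+0-0=2; pred: 8+0-3=5
Step 9: prey: 2+0-0=2; pred: 5+0-2=3
Step 10: prey: 2+0-0=2; pred: 3+0-1=2
Step 11: prey: 2+0-0=2; pred: 2+0-0=2
Steps 12-15: state stable at prey=2, pred=2 (no change)
No extinction within 15 steps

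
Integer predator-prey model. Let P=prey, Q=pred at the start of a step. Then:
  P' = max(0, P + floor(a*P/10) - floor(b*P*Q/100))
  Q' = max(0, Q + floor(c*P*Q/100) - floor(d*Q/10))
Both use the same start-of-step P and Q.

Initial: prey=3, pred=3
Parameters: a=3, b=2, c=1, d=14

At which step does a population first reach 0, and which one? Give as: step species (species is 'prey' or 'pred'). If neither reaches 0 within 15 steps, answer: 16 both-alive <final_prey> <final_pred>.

Step 1: prey: 3+0-0=3; pred: 3+0-4=0
First extinction: pred at step 1

Answer: 1 pred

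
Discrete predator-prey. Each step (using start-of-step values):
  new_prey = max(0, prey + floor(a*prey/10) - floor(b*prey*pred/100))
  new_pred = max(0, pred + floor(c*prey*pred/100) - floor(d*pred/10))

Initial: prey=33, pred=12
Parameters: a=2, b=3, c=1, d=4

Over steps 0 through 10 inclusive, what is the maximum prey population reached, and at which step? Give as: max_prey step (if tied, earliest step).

Step 1: prey: 33+6-11=28; pred: 12+3-4=11
Step 2: prey: 28+5-9=24; pred: 11+3-4=10
Step 3: prey: 24+4-7=21; pred: 10+2-4=8
Step 4: prey: 21+4-5=20; pred: 8+1-3=6
Step 5: prey: 20+4-3=21; pred: 6+1-2=5
Step 6: prey: 21+4-3=22; pred: 5+1-2=4
Step 7: prey: 22+4-2=24; pred: 4+0-1=3
Step 8: prey: 24+4-2=26; pred: 3+0-1=2
Step 9: prey: 26+5-1=30; pred: 2+0-0=2
Step 10: prey: 30+6-1=35; pred: 2+0-0=2
Max prey = 35 at step 10

Answer: 35 10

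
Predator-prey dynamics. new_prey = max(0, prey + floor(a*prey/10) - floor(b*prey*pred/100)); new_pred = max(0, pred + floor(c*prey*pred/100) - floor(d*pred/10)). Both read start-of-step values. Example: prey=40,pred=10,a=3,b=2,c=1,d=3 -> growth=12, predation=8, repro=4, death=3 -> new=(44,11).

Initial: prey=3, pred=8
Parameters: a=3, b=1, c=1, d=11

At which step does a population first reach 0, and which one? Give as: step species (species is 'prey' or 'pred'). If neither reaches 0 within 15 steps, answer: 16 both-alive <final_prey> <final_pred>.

Step 1: prey: 3+0-0=3; pred: 8+0-8=0
First extinction: pred at step 1

Answer: 1 pred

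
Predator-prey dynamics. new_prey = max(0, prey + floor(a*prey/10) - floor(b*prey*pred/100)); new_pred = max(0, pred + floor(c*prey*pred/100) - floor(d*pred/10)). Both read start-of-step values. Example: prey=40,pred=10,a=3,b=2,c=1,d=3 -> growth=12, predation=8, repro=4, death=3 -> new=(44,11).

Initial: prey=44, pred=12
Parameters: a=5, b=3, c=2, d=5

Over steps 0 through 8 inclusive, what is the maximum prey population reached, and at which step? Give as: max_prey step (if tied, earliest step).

Answer: 52 2

Derivation:
Step 1: prey: 44+22-15=51; pred: 12+10-6=16
Step 2: prey: 51+25-24=52; pred: 16+16-8=24
Step 3: prey: 52+26-37=41; pred: 24+24-12=36
Step 4: prey: 41+20-44=17; pred: 36+29-18=47
Step 5: prey: 17+8-23=2; pred: 47+15-23=39
Step 6: prey: 2+1-2=1; pred: 39+1-19=21
Step 7: prey: 1+0-0=1; pred: 21+0-10=11
Step 8: prey: 1+0-0=1; pred: 11+0-5=6
Max prey = 52 at step 2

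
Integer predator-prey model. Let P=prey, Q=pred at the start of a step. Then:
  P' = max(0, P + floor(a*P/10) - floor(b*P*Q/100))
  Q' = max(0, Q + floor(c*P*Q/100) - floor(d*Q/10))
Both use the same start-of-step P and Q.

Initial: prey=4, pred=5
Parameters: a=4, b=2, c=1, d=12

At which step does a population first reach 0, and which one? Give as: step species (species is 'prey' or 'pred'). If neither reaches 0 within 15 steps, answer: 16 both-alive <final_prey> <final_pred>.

Step 1: prey: 4+1-0=5; pred: 5+0-6=0
First extinction: pred at step 1

Answer: 1 pred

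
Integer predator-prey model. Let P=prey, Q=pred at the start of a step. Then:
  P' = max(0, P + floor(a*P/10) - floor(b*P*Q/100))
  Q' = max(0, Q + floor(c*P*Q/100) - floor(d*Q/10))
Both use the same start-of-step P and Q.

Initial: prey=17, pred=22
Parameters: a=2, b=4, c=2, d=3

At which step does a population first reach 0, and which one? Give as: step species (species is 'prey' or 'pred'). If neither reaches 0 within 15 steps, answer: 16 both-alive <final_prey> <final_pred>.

Step 1: prey: 17+3-14=6; pred: 22+7-6=23
Step 2: prey: 6+1-5=2; pred: 23+2-6=19
Step 3: prey: 2+0-1=1; pred: 19+0-5=14
Step 4: prey: 1+0-0=1; pred: 14+0-4=10
Step 5: prey: 1+0-0=1; pred: 10+0-3=7
Step 6: prey: 1+0-0=1; pred: 7+0-2=5
Step 7: prey: 1+0-0=1; pred: 5+0-1=4
Step 8: prey: 1+0-0=1; pred: 4+0-1=3
Step 9: prey: 1+0-0=1; pred: 3+0-0=3
Steps 10-15: state stable at prey=1, pred=3 (no change)
No extinction within 15 steps

Answer: 16 both-alive 1 3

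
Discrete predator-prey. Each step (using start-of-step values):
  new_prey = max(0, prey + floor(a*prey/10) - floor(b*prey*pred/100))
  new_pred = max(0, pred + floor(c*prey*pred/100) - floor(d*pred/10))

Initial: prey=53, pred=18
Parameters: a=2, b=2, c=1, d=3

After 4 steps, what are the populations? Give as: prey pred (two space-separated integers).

Answer: 16 24

Derivation:
Step 1: prey: 53+10-19=44; pred: 18+9-5=22
Step 2: prey: 44+8-19=33; pred: 22+9-6=25
Step 3: prey: 33+6-16=23; pred: 25+8-7=26
Step 4: prey: 23+4-11=16; pred: 26+5-7=24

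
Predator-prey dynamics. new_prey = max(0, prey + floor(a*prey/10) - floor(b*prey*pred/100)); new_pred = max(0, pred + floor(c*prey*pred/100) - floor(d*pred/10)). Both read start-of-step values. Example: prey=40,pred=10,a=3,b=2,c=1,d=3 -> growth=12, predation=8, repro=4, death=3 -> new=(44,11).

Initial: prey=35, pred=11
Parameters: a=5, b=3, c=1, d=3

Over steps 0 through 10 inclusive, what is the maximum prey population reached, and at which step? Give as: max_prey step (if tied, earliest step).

Answer: 59 4

Derivation:
Step 1: prey: 35+17-11=41; pred: 11+3-3=11
Step 2: prey: 41+20-13=48; pred: 11+4-3=12
Step 3: prey: 48+24-17=55; pred: 12+5-3=14
Step 4: prey: 55+27-23=59; pred: 14+7-4=17
Step 5: prey: 59+29-30=58; pred: 17+10-5=22
Step 6: prey: 58+29-38=49; pred: 22+12-6=28
Step 7: prey: 49+24-41=32; pred: 28+13-8=33
Step 8: prey: 32+16-31=17; pred: 33+10-9=34
Step 9: prey: 17+8-17=8; pred: 34+5-10=29
Step 10: prey: 8+4-6=6; pred: 29+2-8=23
Max prey = 59 at step 4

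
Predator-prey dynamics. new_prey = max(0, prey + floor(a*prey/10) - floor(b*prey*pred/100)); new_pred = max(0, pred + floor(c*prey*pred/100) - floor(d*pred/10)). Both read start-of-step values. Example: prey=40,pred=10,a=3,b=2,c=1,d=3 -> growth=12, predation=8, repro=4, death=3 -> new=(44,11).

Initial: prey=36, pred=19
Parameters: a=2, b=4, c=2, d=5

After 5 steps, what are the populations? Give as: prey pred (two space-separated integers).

Answer: 2 3

Derivation:
Step 1: prey: 36+7-27=16; pred: 19+13-9=23
Step 2: prey: 16+3-14=5; pred: 23+7-11=19
Step 3: prey: 5+1-3=3; pred: 19+1-9=11
Step 4: prey: 3+0-1=2; pred: 11+0-5=6
Step 5: prey: 2+0-0=2; pred: 6+0-3=3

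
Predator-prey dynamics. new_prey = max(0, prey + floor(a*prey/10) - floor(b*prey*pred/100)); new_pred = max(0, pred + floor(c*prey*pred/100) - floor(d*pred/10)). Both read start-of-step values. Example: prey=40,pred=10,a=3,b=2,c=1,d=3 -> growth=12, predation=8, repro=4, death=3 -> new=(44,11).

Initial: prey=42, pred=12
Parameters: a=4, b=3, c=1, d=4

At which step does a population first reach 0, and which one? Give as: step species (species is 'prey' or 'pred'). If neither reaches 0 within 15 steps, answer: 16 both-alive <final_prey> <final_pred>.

Answer: 16 both-alive 44 13

Derivation:
Step 1: prey: 42+16-15=43; pred: 12+5-4=13
Step 2: prey: 43+17-16=44; pred: 13+5-5=13
Step 3: prey: 44+17-17=44; pred: 13+5-5=13
Steps 4-15: state stable at prey=44, pred=13 (no change)
No extinction within 15 steps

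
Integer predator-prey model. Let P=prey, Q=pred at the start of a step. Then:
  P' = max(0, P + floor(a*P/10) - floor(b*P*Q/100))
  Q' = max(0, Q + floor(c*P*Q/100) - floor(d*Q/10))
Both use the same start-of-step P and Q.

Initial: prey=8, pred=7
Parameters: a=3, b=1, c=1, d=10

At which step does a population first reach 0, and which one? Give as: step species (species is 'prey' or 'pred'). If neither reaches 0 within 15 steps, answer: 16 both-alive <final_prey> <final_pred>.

Step 1: prey: 8+2-0=10; pred: 7+0-7=0
First extinction: pred at step 1

Answer: 1 pred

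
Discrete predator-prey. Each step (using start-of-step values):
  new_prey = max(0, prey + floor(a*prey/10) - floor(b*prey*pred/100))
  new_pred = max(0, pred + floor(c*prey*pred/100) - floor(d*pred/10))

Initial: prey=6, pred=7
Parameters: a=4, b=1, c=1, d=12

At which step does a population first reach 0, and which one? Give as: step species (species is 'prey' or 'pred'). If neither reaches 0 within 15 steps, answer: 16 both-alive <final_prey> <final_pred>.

Step 1: prey: 6+2-0=8; pred: 7+0-8=0
First extinction: pred at step 1

Answer: 1 pred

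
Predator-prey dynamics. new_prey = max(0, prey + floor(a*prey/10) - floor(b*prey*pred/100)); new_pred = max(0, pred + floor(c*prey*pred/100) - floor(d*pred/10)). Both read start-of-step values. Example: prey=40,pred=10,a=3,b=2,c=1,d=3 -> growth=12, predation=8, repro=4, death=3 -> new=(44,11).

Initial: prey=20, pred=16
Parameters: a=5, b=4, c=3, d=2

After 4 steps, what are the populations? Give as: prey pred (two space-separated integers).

Step 1: prey: 20+10-12=18; pred: 16+9-3=22
Step 2: prey: 18+9-15=12; pred: 22+11-4=29
Step 3: prey: 12+6-13=5; pred: 29+10-5=34
Step 4: prey: 5+2-6=1; pred: 34+5-6=33

Answer: 1 33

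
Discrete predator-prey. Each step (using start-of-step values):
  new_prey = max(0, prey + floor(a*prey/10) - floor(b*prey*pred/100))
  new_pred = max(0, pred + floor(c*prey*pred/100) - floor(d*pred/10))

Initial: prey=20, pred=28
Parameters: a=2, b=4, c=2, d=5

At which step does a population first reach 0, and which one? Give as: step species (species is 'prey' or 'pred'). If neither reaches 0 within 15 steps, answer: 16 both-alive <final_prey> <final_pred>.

Step 1: prey: 20+4-22=2; pred: 28+11-14=25
Step 2: prey: 2+0-2=0; pred: 25+1-12=14
First extinction: prey at step 2

Answer: 2 prey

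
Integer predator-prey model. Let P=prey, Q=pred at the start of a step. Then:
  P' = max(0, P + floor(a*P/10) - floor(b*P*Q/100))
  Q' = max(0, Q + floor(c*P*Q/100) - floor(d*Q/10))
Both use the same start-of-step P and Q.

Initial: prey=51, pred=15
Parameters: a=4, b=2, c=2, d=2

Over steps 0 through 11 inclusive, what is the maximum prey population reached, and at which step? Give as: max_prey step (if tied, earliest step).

Answer: 56 1

Derivation:
Step 1: prey: 51+20-15=56; pred: 15+15-3=27
Step 2: prey: 56+22-30=48; pred: 27+30-5=52
Step 3: prey: 48+19-49=18; pred: 52+49-10=91
Step 4: prey: 18+7-32=0; pred: 91+32-18=105
Step 5: prey: 0+0-0=0; pred: 105+0-21=84
Step 6: prey: 0+0-0=0; pred: 84+0-16=68
Step 7: prey: 0+0-0=0; pred: 68+0-13=55
Step 8: prey: 0+0-0=0; pred: 55+0-11=44
Step 9: prey: 0+0-0=0; pred: 44+0-8=36
Step 10: prey: 0+0-0=0; pred: 36+0-7=29
Step 11: prey: 0+0-0=0; pred: 29+0-5=24
Max prey = 56 at step 1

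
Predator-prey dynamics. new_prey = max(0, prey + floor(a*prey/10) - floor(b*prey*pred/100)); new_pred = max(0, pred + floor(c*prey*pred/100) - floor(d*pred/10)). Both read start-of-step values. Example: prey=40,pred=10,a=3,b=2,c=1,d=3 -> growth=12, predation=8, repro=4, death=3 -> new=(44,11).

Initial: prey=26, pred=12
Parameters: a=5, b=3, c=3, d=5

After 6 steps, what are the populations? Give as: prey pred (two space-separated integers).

Answer: 2 25

Derivation:
Step 1: prey: 26+13-9=30; pred: 12+9-6=15
Step 2: prey: 30+15-13=32; pred: 15+13-7=21
Step 3: prey: 32+16-20=28; pred: 21+20-10=31
Step 4: prey: 28+14-26=16; pred: 31+26-15=42
Step 5: prey: 16+8-20=4; pred: 42+20-21=41
Step 6: prey: 4+2-4=2; pred: 41+4-20=25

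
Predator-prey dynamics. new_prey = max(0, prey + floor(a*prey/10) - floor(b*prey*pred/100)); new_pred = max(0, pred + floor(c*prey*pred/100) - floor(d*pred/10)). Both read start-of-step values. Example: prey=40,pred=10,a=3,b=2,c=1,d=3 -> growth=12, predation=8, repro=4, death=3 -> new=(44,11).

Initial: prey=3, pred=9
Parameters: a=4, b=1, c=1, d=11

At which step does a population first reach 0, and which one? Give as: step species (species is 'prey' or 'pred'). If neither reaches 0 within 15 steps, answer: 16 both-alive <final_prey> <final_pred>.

Answer: 1 pred

Derivation:
Step 1: prey: 3+1-0=4; pred: 9+0-9=0
First extinction: pred at step 1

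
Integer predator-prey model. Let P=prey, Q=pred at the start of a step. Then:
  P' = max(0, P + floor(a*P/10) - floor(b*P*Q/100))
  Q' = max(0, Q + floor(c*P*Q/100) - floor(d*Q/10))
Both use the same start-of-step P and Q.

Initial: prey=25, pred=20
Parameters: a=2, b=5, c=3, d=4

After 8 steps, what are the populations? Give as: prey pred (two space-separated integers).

Answer: 0 2

Derivation:
Step 1: prey: 25+5-25=5; pred: 20+15-8=27
Step 2: prey: 5+1-6=0; pred: 27+4-10=21
Step 3: prey: 0+0-0=0; pred: 21+0-8=13
Step 4: prey: 0+0-0=0; pred: 13+0-5=8
Step 5: prey: 0+0-0=0; pred: 8+0-3=5
Step 6: prey: 0+0-0=0; pred: 5+0-2=3
Step 7: prey: 0+0-0=0; pred: 3+0-1=2
Step 8: prey: 0+0-0=0; pred: 2+0-0=2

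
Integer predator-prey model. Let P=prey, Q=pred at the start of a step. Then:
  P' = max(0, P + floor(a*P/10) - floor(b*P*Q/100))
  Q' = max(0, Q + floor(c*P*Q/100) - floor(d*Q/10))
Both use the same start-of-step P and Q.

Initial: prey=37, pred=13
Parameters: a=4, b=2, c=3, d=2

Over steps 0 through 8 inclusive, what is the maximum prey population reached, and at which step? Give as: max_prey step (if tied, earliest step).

Answer: 42 1

Derivation:
Step 1: prey: 37+14-9=42; pred: 13+14-2=25
Step 2: prey: 42+16-21=37; pred: 25+31-5=51
Step 3: prey: 37+14-37=14; pred: 51+56-10=97
Step 4: prey: 14+5-27=0; pred: 97+40-19=118
Step 5: prey: 0+0-0=0; pred: 118+0-23=95
Step 6: prey: 0+0-0=0; pred: 95+0-19=76
Step 7: prey: 0+0-0=0; pred: 76+0-15=61
Step 8: prey: 0+0-0=0; pred: 61+0-12=49
Max prey = 42 at step 1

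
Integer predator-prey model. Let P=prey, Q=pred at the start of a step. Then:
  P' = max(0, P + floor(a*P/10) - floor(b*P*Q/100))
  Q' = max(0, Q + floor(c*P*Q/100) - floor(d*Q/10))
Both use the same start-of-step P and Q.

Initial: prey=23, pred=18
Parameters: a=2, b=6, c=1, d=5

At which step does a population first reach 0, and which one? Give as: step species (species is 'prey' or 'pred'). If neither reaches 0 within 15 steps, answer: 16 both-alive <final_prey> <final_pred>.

Step 1: prey: 23+4-24=3; pred: 18+4-9=13
Step 2: prey: 3+0-2=1; pred: 13+0-6=7
Step 3: prey: 1+0-0=1; pred: 7+0-3=4
Step 4: prey: 1+0-0=1; pred: 4+0-2=2
Step 5: prey: 1+0-0=1; pred: 2+0-1=1
Step 6: prey: 1+0-0=1; pred: 1+0-0=1
Steps 7-15: state stable at prey=1, pred=1 (no change)
No extinction within 15 steps

Answer: 16 both-alive 1 1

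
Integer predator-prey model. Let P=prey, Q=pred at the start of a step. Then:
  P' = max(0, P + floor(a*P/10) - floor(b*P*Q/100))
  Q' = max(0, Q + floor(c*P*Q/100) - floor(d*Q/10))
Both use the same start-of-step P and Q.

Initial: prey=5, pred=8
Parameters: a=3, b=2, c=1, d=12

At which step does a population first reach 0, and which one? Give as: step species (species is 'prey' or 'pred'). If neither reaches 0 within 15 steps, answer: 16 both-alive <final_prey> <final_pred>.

Answer: 1 pred

Derivation:
Step 1: prey: 5+1-0=6; pred: 8+0-9=0
First extinction: pred at step 1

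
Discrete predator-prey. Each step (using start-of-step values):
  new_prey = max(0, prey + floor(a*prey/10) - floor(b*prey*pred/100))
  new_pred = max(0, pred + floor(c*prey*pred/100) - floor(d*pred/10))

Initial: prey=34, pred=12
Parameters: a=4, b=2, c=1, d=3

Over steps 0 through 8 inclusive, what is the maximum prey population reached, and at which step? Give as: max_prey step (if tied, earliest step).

Answer: 51 4

Derivation:
Step 1: prey: 34+13-8=39; pred: 12+4-3=13
Step 2: prey: 39+15-10=44; pred: 13+5-3=15
Step 3: prey: 44+17-13=48; pred: 15+6-4=17
Step 4: prey: 48+19-16=51; pred: 17+8-5=20
Step 5: prey: 51+20-20=51; pred: 20+10-6=24
Step 6: prey: 51+20-24=47; pred: 24+12-7=29
Step 7: prey: 47+18-27=38; pred: 29+13-8=34
Step 8: prey: 38+15-25=28; pred: 34+12-10=36
Max prey = 51 at step 4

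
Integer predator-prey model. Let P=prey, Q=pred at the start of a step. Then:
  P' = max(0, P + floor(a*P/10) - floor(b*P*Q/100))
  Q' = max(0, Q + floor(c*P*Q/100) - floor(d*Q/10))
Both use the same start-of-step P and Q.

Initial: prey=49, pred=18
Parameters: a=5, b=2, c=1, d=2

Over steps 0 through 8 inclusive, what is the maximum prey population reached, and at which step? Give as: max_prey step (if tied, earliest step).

Step 1: prey: 49+24-17=56; pred: 18+8-3=23
Step 2: prey: 56+28-25=59; pred: 23+12-4=31
Step 3: prey: 59+29-36=52; pred: 31+18-6=43
Step 4: prey: 52+26-44=34; pred: 43+22-8=57
Step 5: prey: 34+17-38=13; pred: 57+19-11=65
Step 6: prey: 13+6-16=3; pred: 65+8-13=60
Step 7: prey: 3+1-3=1; pred: 60+1-12=49
Step 8: prey: 1+0-0=1; pred: 49+0-9=40
Max prey = 59 at step 2

Answer: 59 2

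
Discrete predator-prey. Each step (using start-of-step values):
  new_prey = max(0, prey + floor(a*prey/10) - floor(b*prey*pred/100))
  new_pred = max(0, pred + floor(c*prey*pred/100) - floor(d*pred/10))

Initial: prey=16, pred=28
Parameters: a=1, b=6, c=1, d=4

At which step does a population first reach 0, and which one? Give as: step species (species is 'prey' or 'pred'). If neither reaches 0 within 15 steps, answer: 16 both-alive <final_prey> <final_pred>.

Answer: 1 prey

Derivation:
Step 1: prey: 16+1-26=0; pred: 28+4-11=21
First extinction: prey at step 1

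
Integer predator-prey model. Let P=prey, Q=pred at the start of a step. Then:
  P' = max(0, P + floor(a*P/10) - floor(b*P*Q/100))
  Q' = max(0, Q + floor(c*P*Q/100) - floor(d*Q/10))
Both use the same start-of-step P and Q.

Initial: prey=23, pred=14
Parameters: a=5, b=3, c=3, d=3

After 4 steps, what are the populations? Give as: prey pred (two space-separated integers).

Step 1: prey: 23+11-9=25; pred: 14+9-4=19
Step 2: prey: 25+12-14=23; pred: 19+14-5=28
Step 3: prey: 23+11-19=15; pred: 28+19-8=39
Step 4: prey: 15+7-17=5; pred: 39+17-11=45

Answer: 5 45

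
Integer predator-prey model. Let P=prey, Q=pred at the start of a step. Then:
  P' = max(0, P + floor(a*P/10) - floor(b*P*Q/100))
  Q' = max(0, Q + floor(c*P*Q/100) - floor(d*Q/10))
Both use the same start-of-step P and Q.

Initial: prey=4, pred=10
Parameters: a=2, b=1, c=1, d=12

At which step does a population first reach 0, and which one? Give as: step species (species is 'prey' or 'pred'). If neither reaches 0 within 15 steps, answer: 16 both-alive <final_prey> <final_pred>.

Answer: 1 pred

Derivation:
Step 1: prey: 4+0-0=4; pred: 10+0-12=0
First extinction: pred at step 1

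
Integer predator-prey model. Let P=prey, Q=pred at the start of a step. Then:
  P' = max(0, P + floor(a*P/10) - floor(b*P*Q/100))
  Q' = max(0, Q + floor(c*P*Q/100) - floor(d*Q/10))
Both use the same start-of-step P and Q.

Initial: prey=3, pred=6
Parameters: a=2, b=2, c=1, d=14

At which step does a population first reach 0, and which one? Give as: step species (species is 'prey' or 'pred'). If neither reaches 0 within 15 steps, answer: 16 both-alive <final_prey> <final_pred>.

Answer: 1 pred

Derivation:
Step 1: prey: 3+0-0=3; pred: 6+0-8=0
First extinction: pred at step 1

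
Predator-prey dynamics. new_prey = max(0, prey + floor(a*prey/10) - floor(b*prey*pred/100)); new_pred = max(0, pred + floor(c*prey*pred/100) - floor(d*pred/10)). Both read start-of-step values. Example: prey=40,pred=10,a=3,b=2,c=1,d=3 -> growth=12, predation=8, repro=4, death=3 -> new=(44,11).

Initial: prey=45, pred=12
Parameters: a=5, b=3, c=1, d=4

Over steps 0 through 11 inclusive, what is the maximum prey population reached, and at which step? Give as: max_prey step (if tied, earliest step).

Answer: 64 4

Derivation:
Step 1: prey: 45+22-16=51; pred: 12+5-4=13
Step 2: prey: 51+25-19=57; pred: 13+6-5=14
Step 3: prey: 57+28-23=62; pred: 14+7-5=16
Step 4: prey: 62+31-29=64; pred: 16+9-6=19
Step 5: prey: 64+32-36=60; pred: 19+12-7=24
Step 6: prey: 60+30-43=47; pred: 24+14-9=29
Step 7: prey: 47+23-40=30; pred: 29+13-11=31
Step 8: prey: 30+15-27=18; pred: 31+9-12=28
Step 9: prey: 18+9-15=12; pred: 28+5-11=22
Step 10: prey: 12+6-7=11; pred: 22+2-8=16
Step 11: prey: 11+5-5=11; pred: 16+1-6=11
Max prey = 64 at step 4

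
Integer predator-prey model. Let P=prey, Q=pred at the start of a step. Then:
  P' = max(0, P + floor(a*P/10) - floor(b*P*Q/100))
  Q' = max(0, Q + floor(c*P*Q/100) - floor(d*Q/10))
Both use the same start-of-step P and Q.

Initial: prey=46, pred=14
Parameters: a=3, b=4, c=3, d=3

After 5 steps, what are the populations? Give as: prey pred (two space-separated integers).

Answer: 0 21

Derivation:
Step 1: prey: 46+13-25=34; pred: 14+19-4=29
Step 2: prey: 34+10-39=5; pred: 29+29-8=50
Step 3: prey: 5+1-10=0; pred: 50+7-15=42
Step 4: prey: 0+0-0=0; pred: 42+0-12=30
Step 5: prey: 0+0-0=0; pred: 30+0-9=21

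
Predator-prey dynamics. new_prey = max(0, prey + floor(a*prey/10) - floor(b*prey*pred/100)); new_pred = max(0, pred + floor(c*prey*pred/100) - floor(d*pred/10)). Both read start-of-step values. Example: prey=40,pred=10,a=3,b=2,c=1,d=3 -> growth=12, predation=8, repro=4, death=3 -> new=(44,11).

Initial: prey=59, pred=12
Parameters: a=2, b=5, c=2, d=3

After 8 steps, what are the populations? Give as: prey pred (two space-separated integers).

Step 1: prey: 59+11-35=35; pred: 12+14-3=23
Step 2: prey: 35+7-40=2; pred: 23+16-6=33
Step 3: prey: 2+0-3=0; pred: 33+1-9=25
Step 4: prey: 0+0-0=0; pred: 25+0-7=18
Step 5: prey: 0+0-0=0; pred: 18+0-5=13
Step 6: prey: 0+0-0=0; pred: 13+0-3=10
Step 7: prey: 0+0-0=0; pred: 10+0-3=7
Step 8: prey: 0+0-0=0; pred: 7+0-2=5

Answer: 0 5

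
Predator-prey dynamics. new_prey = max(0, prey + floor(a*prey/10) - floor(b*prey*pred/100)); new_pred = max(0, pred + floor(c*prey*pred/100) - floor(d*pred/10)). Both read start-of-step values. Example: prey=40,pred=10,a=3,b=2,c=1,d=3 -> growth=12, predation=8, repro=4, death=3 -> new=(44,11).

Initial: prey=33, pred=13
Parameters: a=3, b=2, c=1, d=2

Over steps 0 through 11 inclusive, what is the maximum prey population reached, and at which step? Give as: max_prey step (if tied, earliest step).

Answer: 34 1

Derivation:
Step 1: prey: 33+9-8=34; pred: 13+4-2=15
Step 2: prey: 34+10-10=34; pred: 15+5-3=17
Step 3: prey: 34+10-11=33; pred: 17+5-3=19
Step 4: prey: 33+9-12=30; pred: 19+6-3=22
Step 5: prey: 30+9-13=26; pred: 22+6-4=24
Step 6: prey: 26+7-12=21; pred: 24+6-4=26
Step 7: prey: 21+6-10=17; pred: 26+5-5=26
Step 8: prey: 17+5-8=14; pred: 26+4-5=25
Step 9: prey: 14+4-7=11; pred: 25+3-5=23
Step 10: prey: 11+3-5=9; pred: 23+2-4=21
Step 11: prey: 9+2-3=8; pred: 21+1-4=18
Max prey = 34 at step 1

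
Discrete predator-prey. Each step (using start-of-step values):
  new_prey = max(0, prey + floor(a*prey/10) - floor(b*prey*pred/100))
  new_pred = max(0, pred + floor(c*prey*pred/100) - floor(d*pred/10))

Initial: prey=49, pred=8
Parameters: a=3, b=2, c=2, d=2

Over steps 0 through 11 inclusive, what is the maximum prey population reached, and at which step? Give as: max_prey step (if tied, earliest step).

Answer: 57 2

Derivation:
Step 1: prey: 49+14-7=56; pred: 8+7-1=14
Step 2: prey: 56+16-15=57; pred: 14+15-2=27
Step 3: prey: 57+17-30=44; pred: 27+30-5=52
Step 4: prey: 44+13-45=12; pred: 52+45-10=87
Step 5: prey: 12+3-20=0; pred: 87+20-17=90
Step 6: prey: 0+0-0=0; pred: 90+0-18=72
Step 7: prey: 0+0-0=0; pred: 72+0-14=58
Step 8: prey: 0+0-0=0; pred: 58+0-11=47
Step 9: prey: 0+0-0=0; pred: 47+0-9=38
Step 10: prey: 0+0-0=0; pred: 38+0-7=31
Step 11: prey: 0+0-0=0; pred: 31+0-6=25
Max prey = 57 at step 2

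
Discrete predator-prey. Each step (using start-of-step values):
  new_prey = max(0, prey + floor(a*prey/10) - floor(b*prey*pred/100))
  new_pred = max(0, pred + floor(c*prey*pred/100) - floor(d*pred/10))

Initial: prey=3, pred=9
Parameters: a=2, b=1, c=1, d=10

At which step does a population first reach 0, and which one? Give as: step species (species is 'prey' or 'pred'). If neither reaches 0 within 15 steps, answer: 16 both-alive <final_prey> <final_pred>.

Answer: 1 pred

Derivation:
Step 1: prey: 3+0-0=3; pred: 9+0-9=0
First extinction: pred at step 1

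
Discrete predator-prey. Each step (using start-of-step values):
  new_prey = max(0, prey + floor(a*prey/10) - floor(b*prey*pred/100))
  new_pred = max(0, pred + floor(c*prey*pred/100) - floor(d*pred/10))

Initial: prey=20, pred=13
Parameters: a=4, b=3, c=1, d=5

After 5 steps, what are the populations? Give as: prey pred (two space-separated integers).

Step 1: prey: 20+8-7=21; pred: 13+2-6=9
Step 2: prey: 21+8-5=24; pred: 9+1-4=6
Step 3: prey: 24+9-4=29; pred: 6+1-3=4
Step 4: prey: 29+11-3=37; pred: 4+1-2=3
Step 5: prey: 37+14-3=48; pred: 3+1-1=3

Answer: 48 3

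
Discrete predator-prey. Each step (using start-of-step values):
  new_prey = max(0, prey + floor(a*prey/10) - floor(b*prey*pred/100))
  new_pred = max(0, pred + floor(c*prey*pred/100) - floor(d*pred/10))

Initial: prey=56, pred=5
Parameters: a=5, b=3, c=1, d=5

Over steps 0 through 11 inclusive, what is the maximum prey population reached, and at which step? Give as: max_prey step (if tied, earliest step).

Answer: 168 4

Derivation:
Step 1: prey: 56+28-8=76; pred: 5+2-2=5
Step 2: prey: 76+38-11=103; pred: 5+3-2=6
Step 3: prey: 103+51-18=136; pred: 6+6-3=9
Step 4: prey: 136+68-36=168; pred: 9+12-4=17
Step 5: prey: 168+84-85=167; pred: 17+28-8=37
Step 6: prey: 167+83-185=65; pred: 37+61-18=80
Step 7: prey: 65+32-156=0; pred: 80+52-40=92
Step 8: prey: 0+0-0=0; pred: 92+0-46=46
Step 9: prey: 0+0-0=0; pred: 46+0-23=23
Step 10: prey: 0+0-0=0; pred: 23+0-11=12
Step 11: prey: 0+0-0=0; pred: 12+0-6=6
Max prey = 168 at step 4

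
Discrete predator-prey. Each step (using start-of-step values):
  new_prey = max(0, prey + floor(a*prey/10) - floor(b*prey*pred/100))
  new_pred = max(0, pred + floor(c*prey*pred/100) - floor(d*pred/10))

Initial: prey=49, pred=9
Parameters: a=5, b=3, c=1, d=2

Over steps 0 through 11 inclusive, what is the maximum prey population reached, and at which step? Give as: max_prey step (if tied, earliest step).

Answer: 69 2

Derivation:
Step 1: prey: 49+24-13=60; pred: 9+4-1=12
Step 2: prey: 60+30-21=69; pred: 12+7-2=17
Step 3: prey: 69+34-35=68; pred: 17+11-3=25
Step 4: prey: 68+34-51=51; pred: 25+17-5=37
Step 5: prey: 51+25-56=20; pred: 37+18-7=48
Step 6: prey: 20+10-28=2; pred: 48+9-9=48
Step 7: prey: 2+1-2=1; pred: 48+0-9=39
Step 8: prey: 1+0-1=0; pred: 39+0-7=32
Step 9: prey: 0+0-0=0; pred: 32+0-6=26
Step 10: prey: 0+0-0=0; pred: 26+0-5=21
Step 11: prey: 0+0-0=0; pred: 21+0-4=17
Max prey = 69 at step 2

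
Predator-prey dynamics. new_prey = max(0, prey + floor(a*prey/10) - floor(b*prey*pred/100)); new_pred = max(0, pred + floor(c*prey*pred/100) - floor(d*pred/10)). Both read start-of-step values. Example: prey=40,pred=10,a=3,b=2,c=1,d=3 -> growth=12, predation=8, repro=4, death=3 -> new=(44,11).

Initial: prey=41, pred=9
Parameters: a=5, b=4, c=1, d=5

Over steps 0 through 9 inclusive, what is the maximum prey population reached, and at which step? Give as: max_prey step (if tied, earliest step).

Answer: 107 6

Derivation:
Step 1: prey: 41+20-14=47; pred: 9+3-4=8
Step 2: prey: 47+23-15=55; pred: 8+3-4=7
Step 3: prey: 55+27-15=67; pred: 7+3-3=7
Step 4: prey: 67+33-18=82; pred: 7+4-3=8
Step 5: prey: 82+41-26=97; pred: 8+6-4=10
Step 6: prey: 97+48-38=107; pred: 10+9-5=14
Step 7: prey: 107+53-59=101; pred: 14+14-7=21
Step 8: prey: 101+50-84=67; pred: 21+21-10=32
Step 9: prey: 67+33-85=15; pred: 32+21-16=37
Max prey = 107 at step 6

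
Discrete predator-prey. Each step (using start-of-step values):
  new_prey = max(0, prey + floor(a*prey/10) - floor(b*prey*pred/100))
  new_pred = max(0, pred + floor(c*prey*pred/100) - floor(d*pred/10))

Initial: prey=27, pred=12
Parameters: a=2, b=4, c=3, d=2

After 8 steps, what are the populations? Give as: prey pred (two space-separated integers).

Answer: 0 11

Derivation:
Step 1: prey: 27+5-12=20; pred: 12+9-2=19
Step 2: prey: 20+4-15=9; pred: 19+11-3=27
Step 3: prey: 9+1-9=1; pred: 27+7-5=29
Step 4: prey: 1+0-1=0; pred: 29+0-5=24
Step 5: prey: 0+0-0=0; pred: 24+0-4=20
Step 6: prey: 0+0-0=0; pred: 20+0-4=16
Step 7: prey: 0+0-0=0; pred: 16+0-3=13
Step 8: prey: 0+0-0=0; pred: 13+0-2=11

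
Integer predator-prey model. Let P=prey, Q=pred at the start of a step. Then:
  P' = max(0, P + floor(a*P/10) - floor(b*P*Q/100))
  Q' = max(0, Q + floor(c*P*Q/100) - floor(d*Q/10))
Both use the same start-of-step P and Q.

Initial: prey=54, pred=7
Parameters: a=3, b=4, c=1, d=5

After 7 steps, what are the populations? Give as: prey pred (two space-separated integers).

Step 1: prey: 54+16-15=55; pred: 7+3-3=7
Step 2: prey: 55+16-15=56; pred: 7+3-3=7
Step 3: prey: 56+16-15=57; pred: 7+3-3=7
Step 4: prey: 57+17-15=59; pred: 7+3-3=7
Step 5: prey: 59+17-16=60; pred: 7+4-3=8
Step 6: prey: 60+18-19=59; pred: 8+4-4=8
Step 7: prey: 59+17-18=58; pred: 8+4-4=8

Answer: 58 8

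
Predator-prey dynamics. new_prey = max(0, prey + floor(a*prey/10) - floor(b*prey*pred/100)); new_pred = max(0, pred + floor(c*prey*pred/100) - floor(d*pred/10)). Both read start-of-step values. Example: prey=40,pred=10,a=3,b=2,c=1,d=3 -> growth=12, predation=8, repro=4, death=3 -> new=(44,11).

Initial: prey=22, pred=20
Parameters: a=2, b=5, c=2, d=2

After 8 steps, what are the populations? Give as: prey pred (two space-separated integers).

Step 1: prey: 22+4-22=4; pred: 20+8-4=24
Step 2: prey: 4+0-4=0; pred: 24+1-4=21
Step 3: prey: 0+0-0=0; pred: 21+0-4=17
Step 4: prey: 0+0-0=0; pred: 17+0-3=14
Step 5: prey: 0+0-0=0; pred: 14+0-2=12
Step 6: prey: 0+0-0=0; pred: 12+0-2=10
Step 7: prey: 0+0-0=0; pred: 10+0-2=8
Step 8: prey: 0+0-0=0; pred: 8+0-1=7

Answer: 0 7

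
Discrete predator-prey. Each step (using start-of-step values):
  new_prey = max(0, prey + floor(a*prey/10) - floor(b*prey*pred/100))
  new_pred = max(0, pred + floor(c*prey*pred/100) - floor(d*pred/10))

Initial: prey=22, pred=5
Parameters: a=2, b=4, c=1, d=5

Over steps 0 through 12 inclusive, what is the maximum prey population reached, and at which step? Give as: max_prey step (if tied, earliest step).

Answer: 102 12

Derivation:
Step 1: prey: 22+4-4=22; pred: 5+1-2=4
Step 2: prey: 22+4-3=23; pred: 4+0-2=2
Step 3: prey: 23+4-1=26; pred: 2+0-1=1
Step 4: prey: 26+5-1=30; pred: 1+0-0=1
Step 5: prey: 30+6-1=35; pred: 1+0-0=1
Step 6: prey: 35+7-1=41; pred: 1+0-0=1
Step 7: prey: 41+8-1=48; pred: 1+0-0=1
Step 8: prey: 48+9-1=56; pred: 1+0-0=1
Step 9: prey: 56+11-2=65; pred: 1+0-0=1
Step 10: prey: 65+13-2=76; pred: 1+0-0=1
Step 11: prey: 76+15-3=88; pred: 1+0-0=1
Step 12: prey: 88+17-3=102; pred: 1+0-0=1
Max prey = 102 at step 12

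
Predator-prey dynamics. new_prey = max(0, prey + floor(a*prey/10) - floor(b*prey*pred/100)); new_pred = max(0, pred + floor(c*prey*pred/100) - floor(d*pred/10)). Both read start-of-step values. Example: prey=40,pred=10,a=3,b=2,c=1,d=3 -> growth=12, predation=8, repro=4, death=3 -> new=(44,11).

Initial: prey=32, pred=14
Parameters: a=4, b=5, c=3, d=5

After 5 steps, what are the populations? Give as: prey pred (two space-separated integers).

Answer: 1 5

Derivation:
Step 1: prey: 32+12-22=22; pred: 14+13-7=20
Step 2: prey: 22+8-22=8; pred: 20+13-10=23
Step 3: prey: 8+3-9=2; pred: 23+5-11=17
Step 4: prey: 2+0-1=1; pred: 17+1-8=10
Step 5: prey: 1+0-0=1; pred: 10+0-5=5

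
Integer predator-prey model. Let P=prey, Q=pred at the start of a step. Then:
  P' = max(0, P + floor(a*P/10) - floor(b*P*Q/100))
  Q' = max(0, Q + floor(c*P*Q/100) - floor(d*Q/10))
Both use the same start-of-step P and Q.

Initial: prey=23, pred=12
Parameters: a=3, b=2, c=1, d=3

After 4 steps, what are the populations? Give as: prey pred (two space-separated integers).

Answer: 31 9

Derivation:
Step 1: prey: 23+6-5=24; pred: 12+2-3=11
Step 2: prey: 24+7-5=26; pred: 11+2-3=10
Step 3: prey: 26+7-5=28; pred: 10+2-3=9
Step 4: prey: 28+8-5=31; pred: 9+2-2=9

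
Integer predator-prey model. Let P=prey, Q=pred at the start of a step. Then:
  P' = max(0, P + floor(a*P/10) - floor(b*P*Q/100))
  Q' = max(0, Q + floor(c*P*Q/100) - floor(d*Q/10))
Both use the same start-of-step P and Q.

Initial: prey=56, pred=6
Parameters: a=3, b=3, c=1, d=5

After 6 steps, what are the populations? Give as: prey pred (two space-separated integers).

Answer: 82 16

Derivation:
Step 1: prey: 56+16-10=62; pred: 6+3-3=6
Step 2: prey: 62+18-11=69; pred: 6+3-3=6
Step 3: prey: 69+20-12=77; pred: 6+4-3=7
Step 4: prey: 77+23-16=84; pred: 7+5-3=9
Step 5: prey: 84+25-22=87; pred: 9+7-4=12
Step 6: prey: 87+26-31=82; pred: 12+10-6=16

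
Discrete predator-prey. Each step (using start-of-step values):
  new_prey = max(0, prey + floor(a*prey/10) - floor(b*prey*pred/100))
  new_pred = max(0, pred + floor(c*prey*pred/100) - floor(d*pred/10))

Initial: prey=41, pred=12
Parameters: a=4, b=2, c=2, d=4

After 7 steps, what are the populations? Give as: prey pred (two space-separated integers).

Step 1: prey: 41+16-9=48; pred: 12+9-4=17
Step 2: prey: 48+19-16=51; pred: 17+16-6=27
Step 3: prey: 51+20-27=44; pred: 27+27-10=44
Step 4: prey: 44+17-38=23; pred: 44+38-17=65
Step 5: prey: 23+9-29=3; pred: 65+29-26=68
Step 6: prey: 3+1-4=0; pred: 68+4-27=45
Step 7: prey: 0+0-0=0; pred: 45+0-18=27

Answer: 0 27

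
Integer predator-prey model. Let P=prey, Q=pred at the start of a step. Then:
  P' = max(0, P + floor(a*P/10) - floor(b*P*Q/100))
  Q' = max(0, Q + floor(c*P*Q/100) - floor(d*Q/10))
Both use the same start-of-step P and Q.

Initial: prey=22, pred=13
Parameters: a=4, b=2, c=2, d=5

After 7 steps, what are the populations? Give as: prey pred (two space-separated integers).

Answer: 44 33

Derivation:
Step 1: prey: 22+8-5=25; pred: 13+5-6=12
Step 2: prey: 25+10-6=29; pred: 12+6-6=12
Step 3: prey: 29+11-6=34; pred: 12+6-6=12
Step 4: prey: 34+13-8=39; pred: 12+8-6=14
Step 5: prey: 39+15-10=44; pred: 14+10-7=17
Step 6: prey: 44+17-14=47; pred: 17+14-8=23
Step 7: prey: 47+18-21=44; pred: 23+21-11=33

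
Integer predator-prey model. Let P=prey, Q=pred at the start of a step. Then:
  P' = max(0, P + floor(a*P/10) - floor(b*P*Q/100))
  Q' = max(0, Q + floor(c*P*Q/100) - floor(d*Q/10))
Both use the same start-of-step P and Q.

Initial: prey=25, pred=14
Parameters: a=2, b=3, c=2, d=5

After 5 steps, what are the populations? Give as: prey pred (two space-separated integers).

Answer: 13 5

Derivation:
Step 1: prey: 25+5-10=20; pred: 14+7-7=14
Step 2: prey: 20+4-8=16; pred: 14+5-7=12
Step 3: prey: 16+3-5=14; pred: 12+3-6=9
Step 4: prey: 14+2-3=13; pred: 9+2-4=7
Step 5: prey: 13+2-2=13; pred: 7+1-3=5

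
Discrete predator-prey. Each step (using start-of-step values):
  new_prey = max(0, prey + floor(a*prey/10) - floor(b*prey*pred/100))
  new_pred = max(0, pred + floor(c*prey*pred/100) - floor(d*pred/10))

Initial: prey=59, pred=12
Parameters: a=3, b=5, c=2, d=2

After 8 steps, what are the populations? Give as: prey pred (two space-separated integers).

Answer: 0 13

Derivation:
Step 1: prey: 59+17-35=41; pred: 12+14-2=24
Step 2: prey: 41+12-49=4; pred: 24+19-4=39
Step 3: prey: 4+1-7=0; pred: 39+3-7=35
Step 4: prey: 0+0-0=0; pred: 35+0-7=28
Step 5: prey: 0+0-0=0; pred: 28+0-5=23
Step 6: prey: 0+0-0=0; pred: 23+0-4=19
Step 7: prey: 0+0-0=0; pred: 19+0-3=16
Step 8: prey: 0+0-0=0; pred: 16+0-3=13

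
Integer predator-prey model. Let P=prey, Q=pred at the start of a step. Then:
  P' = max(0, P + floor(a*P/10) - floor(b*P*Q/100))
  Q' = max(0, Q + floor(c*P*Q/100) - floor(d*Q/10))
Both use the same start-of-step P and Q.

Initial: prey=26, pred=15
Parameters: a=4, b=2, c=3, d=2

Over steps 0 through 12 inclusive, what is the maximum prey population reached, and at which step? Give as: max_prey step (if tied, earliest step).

Answer: 29 1

Derivation:
Step 1: prey: 26+10-7=29; pred: 15+11-3=23
Step 2: prey: 29+11-13=27; pred: 23+20-4=39
Step 3: prey: 27+10-21=16; pred: 39+31-7=63
Step 4: prey: 16+6-20=2; pred: 63+30-12=81
Step 5: prey: 2+0-3=0; pred: 81+4-16=69
Step 6: prey: 0+0-0=0; pred: 69+0-13=56
Step 7: prey: 0+0-0=0; pred: 56+0-11=45
Step 8: prey: 0+0-0=0; pred: 45+0-9=36
Step 9: prey: 0+0-0=0; pred: 36+0-7=29
Step 10: prey: 0+0-0=0; pred: 29+0-5=24
Step 11: prey: 0+0-0=0; pred: 24+0-4=20
Step 12: prey: 0+0-0=0; pred: 20+0-4=16
Max prey = 29 at step 1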